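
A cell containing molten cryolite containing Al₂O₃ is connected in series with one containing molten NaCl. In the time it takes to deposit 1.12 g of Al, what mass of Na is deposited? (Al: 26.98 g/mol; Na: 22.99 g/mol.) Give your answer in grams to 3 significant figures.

n(Al) = 1.12 / 26.98 = 0.04151 mol
Al³⁺ + 3e⁻ → Al, so n(e⁻) = 3 × 0.04151 = 0.1245 mol
Same current for the same time ⇒ same n(e⁻) = 0.1245 mol in both cells.
Na⁺ + e⁻ → Na, so n(Na) = 0.1245 mol
m(Na) = 0.1245 × 22.99 = 2.86 g

2.86 g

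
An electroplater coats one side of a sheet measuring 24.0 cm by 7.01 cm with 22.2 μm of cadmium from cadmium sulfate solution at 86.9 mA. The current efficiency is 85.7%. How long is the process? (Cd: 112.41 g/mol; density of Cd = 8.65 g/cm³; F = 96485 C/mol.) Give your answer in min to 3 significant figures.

Plated area = 24.0 × 7.01 = 168.2 cm²
Volume = 168.2 × 22.2×10⁻⁴ cm = 0.3734 cm³
m(Cd) = 0.3734 × 8.65 = 3.230 g
n(Cd) = 3.230 / 112.41 = 0.02873 mol; n(e⁻) = 2 × 0.02873 = 0.05746 mol
Q = 0.05746 × 96485 / 0.857 = 6469 C
t = 6469 / 0.0869 = 74440 s = 1240 min

1240 min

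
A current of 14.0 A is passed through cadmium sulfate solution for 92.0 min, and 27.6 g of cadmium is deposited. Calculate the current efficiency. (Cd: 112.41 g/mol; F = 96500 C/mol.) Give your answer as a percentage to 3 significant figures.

61.3%

Q = 14.0 × 5520 = 77280 C
n(e⁻) = 77280 / 96500 = 0.8008 mol
Cd²⁺ + 2e⁻ → Cd, so theoretical n(Cd) = 0.4004 mol → 45.01 g
Efficiency = 27.6 / 45.01 = 0.6132 = 61.3%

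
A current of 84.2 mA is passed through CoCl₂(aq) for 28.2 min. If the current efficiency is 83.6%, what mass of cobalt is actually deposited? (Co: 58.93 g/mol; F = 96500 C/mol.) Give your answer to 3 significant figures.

Q = 0.0842 × 1692 = 142.5 C
n(e⁻) = 142.5 / 96500 = 0.001477 mol
Co²⁺ + 2e⁻ → Co, so theoretical m(Co) = 7.385×10^-4 × 58.93 = 0.04352 g
Actual mass = 83.6% × 0.04352 = 0.0364 g

0.0364 g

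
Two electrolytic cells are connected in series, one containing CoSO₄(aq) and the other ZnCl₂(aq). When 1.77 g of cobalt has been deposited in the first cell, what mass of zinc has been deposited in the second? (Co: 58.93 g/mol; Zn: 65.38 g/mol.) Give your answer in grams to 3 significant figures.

1.96 g

n(Co) = 1.77 / 58.93 = 0.03004 mol
Co²⁺ + 2e⁻ → Co, so n(e⁻) = 2 × 0.03004 = 0.06008 mol
Since the cells are in series, n(e⁻) in the Zn cell is also 0.06008 mol.
Zn²⁺ + 2e⁻ → Zn, so n(Zn) = 0.06008 / 2 = 0.03004 mol
m(Zn) = 0.03004 × 65.38 = 1.96 g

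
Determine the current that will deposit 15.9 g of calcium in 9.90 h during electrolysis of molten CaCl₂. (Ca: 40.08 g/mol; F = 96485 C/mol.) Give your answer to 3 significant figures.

n(Ca) = 15.9 / 40.08 = 0.3967 mol
Ca²⁺ + 2e⁻ → Ca, so n(e⁻) = 2 × 0.3967 = 0.7934 mol
Q = 0.7934 × 96485 = 76550 C
I = Q / t = 76550 / 35640 s = 2.15 A

2.15 A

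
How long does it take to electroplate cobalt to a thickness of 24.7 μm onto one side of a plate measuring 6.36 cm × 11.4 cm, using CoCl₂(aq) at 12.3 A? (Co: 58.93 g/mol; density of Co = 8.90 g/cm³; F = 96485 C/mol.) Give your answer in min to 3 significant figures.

Plated area = 6.36 × 11.4 = 72.50 cm²
Volume = 72.50 × 24.7×10⁻⁴ cm = 0.1791 cm³
m(Co) = 0.1791 × 8.90 = 1.594 g
n(Co) = 1.594 / 58.93 = 0.02705 mol; n(e⁻) = 2 × 0.02705 = 0.05410 mol
Q = 0.05410 × 96485 = 5220 C
t = 5220 / 12.3 = 424.4 s = 7.07 min

7.07 min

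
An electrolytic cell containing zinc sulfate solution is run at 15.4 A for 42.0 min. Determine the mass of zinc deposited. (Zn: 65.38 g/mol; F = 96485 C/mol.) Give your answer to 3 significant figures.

13.1 g

Q = 15.4 A × 2520 s = 38810 C
Moles of electrons = 38810 / 96485 = 0.4022 mol
Zn²⁺ + 2e⁻ → Zn, so n(Zn) = 0.4022 / 2 = 0.2011 mol
m = 0.2011 × 65.38 = 13.1 g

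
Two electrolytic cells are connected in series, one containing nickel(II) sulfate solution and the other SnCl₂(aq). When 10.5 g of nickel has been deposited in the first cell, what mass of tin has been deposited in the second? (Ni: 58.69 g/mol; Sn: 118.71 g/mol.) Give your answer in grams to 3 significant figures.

n(Ni) = 10.5 / 58.69 = 0.1789 mol
Ni²⁺ + 2e⁻ → Ni, so n(e⁻) = 2 × 0.1789 = 0.3578 mol
Since the cells are in series, n(e⁻) in the Sn cell is also 0.3578 mol.
Sn²⁺ + 2e⁻ → Sn, so n(Sn) = 0.3578 / 2 = 0.1789 mol
m(Sn) = 0.1789 × 118.71 = 21.2 g

21.2 g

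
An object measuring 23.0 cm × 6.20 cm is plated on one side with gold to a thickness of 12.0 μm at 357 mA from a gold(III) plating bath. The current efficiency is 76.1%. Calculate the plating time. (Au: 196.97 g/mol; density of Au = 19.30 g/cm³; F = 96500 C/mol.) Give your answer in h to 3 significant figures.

4.96 h

Plated area = 23.0 × 6.20 = 142.6 cm²
Volume = 142.6 × 12.0×10⁻⁴ cm = 0.1711 cm³
m(Au) = 0.1711 × 19.30 = 3.302 g
n(Au) = 3.302 / 196.97 = 0.01676 mol; n(e⁻) = 3 × 0.01676 = 0.05028 mol
Q = 0.05028 × 96500 / 0.761 = 6376 C
t = 6376 / 0.357 = 17860 s = 4.96 h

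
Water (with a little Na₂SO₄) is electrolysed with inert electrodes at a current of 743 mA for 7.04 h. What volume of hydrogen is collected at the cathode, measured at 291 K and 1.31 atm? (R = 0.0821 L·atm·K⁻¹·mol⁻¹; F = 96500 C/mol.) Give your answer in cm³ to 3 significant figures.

Q = It = 0.743 × 25344 = 18830 C
Moles of electrons = 18830 / 96500 = 0.1951 mol
2H⁺ + 2e⁻ → H₂, so n(H₂) = 0.1951 / 2 = 0.09755 mol
V = nRT/P = 0.09755 × 0.0821 × 291 / 1.31 = 1.779 L
= 1780 cm³

1780 cm³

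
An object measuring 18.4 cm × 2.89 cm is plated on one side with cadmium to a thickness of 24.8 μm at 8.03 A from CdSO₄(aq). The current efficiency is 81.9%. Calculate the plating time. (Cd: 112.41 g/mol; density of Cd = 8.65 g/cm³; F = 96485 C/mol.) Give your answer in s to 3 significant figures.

Plated area = 18.4 × 2.89 = 53.18 cm²
Volume = 53.18 × 24.8×10⁻⁴ cm = 0.1319 cm³
m(Cd) = 0.1319 × 8.65 = 1.141 g
n(Cd) = 1.141 / 112.41 = 0.01015 mol; n(e⁻) = 2 × 0.01015 = 0.02030 mol
Q = 0.02030 × 96485 / 0.819 = 2392 C
t = 2392 / 8.03 = 297.9 s

298 s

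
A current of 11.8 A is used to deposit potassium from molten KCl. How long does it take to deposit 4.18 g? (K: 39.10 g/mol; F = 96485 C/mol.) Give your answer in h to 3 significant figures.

0.243 h

n(K) = 4.18 / 39.10 = 0.1069 mol
K⁺ + e⁻ → K, so n(e⁻) = 0.1069 mol
Q = 0.1069 × 96485 = 10310 C
t = Q / I = 10310 / 11.8 = 873.7 s = 0.243 h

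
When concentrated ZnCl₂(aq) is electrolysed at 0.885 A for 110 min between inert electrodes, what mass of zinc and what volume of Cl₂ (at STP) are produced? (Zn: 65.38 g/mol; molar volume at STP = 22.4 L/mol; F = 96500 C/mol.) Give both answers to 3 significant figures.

Q = 0.885 × 6600 = 5841 C; n(e⁻) = 5841 / 96500 = 0.06053 mol
Cathode: Zn²⁺ + 2e⁻ → Zn → n(Zn) = 0.06053/2 = 0.03027 mol → 1.98 g
Anode: 2Cl⁻ → Cl₂ + 2e⁻ → n(Cl₂) = 0.06053/2 = 0.03027 mol → 0.678 L

1.98 g Zn; 0.678 L Cl₂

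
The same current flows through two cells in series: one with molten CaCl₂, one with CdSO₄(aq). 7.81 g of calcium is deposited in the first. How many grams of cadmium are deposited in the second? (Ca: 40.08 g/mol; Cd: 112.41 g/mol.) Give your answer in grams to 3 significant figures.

n(Ca) = 7.81 / 40.08 = 0.1949 mol
Ca²⁺ + 2e⁻ → Ca, so n(e⁻) = 2 × 0.1949 = 0.3898 mol
Same current for the same time ⇒ same n(e⁻) = 0.3898 mol in both cells.
Cd²⁺ + 2e⁻ → Cd, so n(Cd) = 0.3898 / 2 = 0.1949 mol
m(Cd) = 0.1949 × 112.41 = 21.9 g

21.9 g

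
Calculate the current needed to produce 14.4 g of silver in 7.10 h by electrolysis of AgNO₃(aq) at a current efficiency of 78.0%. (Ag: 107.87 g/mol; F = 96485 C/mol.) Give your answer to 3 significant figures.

0.646 A

n(Ag) = 14.4 / 107.87 = 0.1335 mol
Ag⁺ + e⁻ → Ag, so n(e⁻) = 0.1335 mol
Q = 0.1335 × 96485 / 0.780 = 16510 C
I = Q / t = 16510 / 25560 s = 0.646 A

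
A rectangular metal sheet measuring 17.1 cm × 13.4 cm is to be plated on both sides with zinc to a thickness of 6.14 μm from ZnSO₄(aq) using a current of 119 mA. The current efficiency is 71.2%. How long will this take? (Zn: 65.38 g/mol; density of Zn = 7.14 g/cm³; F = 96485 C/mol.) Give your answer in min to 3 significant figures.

1170 min

Plated area = 2 × 17.1 × 13.4 = 458.3 cm²
Volume = 458.3 × 6.14×10⁻⁴ cm = 0.2814 cm³
m(Zn) = 0.2814 × 7.14 = 2.009 g
n(Zn) = 2.009 / 65.38 = 0.03073 mol; n(e⁻) = 2 × 0.03073 = 0.06146 mol
Q = 0.06146 × 96485 / 0.712 = 8329 C
t = 8329 / 0.119 = 69990 s = 1170 min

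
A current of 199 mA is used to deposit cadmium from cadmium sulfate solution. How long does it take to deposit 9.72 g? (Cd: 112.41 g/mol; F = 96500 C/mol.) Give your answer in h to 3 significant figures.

n(Cd) = 9.72 / 112.41 = 0.08647 mol
Cd²⁺ + 2e⁻ → Cd, so n(e⁻) = 2 × 0.08647 = 0.1729 mol
Q = 0.1729 × 96500 = 16680 C
t = Q / I = 16680 / 0.199 = 83820 s = 23.3 h

23.3 h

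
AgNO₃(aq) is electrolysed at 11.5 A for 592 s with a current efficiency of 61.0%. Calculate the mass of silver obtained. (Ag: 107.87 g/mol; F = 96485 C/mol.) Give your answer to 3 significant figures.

Q = 11.5 × 592 = 6808 C
n(e⁻) = 6808 / 96485 = 0.07056 mol
Ag⁺ + e⁻ → Ag, so theoretical m(Ag) = 0.07056 × 107.87 = 7.611 g
Actual mass = 61.0% × 7.611 = 4.64 g

4.64 g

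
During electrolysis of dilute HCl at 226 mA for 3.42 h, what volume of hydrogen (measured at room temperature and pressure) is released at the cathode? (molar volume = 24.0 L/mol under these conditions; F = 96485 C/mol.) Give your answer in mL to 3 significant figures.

Q = 0.226 A × 12312 s = 2783 C
Moles of electrons = 2783 / 96485 = 0.02884 mol
2H⁺ + 2e⁻ → H₂, so n(H₂) = 0.02884 / 2 = 0.01442 mol
V = 0.01442 × 24.0 = 0.3461 L
= 346 mL

346 mL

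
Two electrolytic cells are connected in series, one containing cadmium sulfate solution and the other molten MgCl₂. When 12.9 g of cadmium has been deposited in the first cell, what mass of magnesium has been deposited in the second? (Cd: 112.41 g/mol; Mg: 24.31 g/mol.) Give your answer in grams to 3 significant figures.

2.79 g

n(Cd) = 12.9 / 112.41 = 0.1148 mol
Cd²⁺ + 2e⁻ → Cd, so n(e⁻) = 2 × 0.1148 = 0.2296 mol
Same current for the same time ⇒ same n(e⁻) = 0.2296 mol in both cells.
Mg²⁺ + 2e⁻ → Mg, so n(Mg) = 0.2296 / 2 = 0.1148 mol
m(Mg) = 0.1148 × 24.31 = 2.79 g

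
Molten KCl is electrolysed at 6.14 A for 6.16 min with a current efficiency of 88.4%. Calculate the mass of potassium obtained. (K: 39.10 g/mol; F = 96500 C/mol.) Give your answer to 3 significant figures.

0.813 g

Q = 6.14 × 369.6 = 2269 C
n(e⁻) = 2269 / 96500 = 0.02351 mol
K⁺ + e⁻ → K, so theoretical m(K) = 0.02351 × 39.10 = 0.9192 g
Actual mass = 88.4% × 0.9192 = 0.813 g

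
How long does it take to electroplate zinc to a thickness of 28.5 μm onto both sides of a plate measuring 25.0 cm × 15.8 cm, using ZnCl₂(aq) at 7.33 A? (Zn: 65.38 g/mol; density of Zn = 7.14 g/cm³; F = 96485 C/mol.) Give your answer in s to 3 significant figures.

6470 s

Plated area = 2 × 25.0 × 15.8 = 790.0 cm²
Volume = 790.0 × 28.5×10⁻⁴ cm = 2.252 cm³
m(Zn) = 2.252 × 7.14 = 16.08 g
n(Zn) = 16.08 / 65.38 = 0.2459 mol; n(e⁻) = 2 × 0.2459 = 0.4918 mol
Q = 0.4918 × 96485 = 47450 C
t = 47450 / 7.33 = 6473 s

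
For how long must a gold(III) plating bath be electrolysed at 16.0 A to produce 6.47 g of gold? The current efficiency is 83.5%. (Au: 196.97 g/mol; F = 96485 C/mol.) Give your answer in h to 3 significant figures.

n(Au) = 6.47 / 196.97 = 0.03285 mol
Au³⁺ + 3e⁻ → Au, so n(e⁻) = 3 × 0.03285 = 0.09855 mol
Q = 0.09855 × 96485 / 0.835 = 11390 C
t = Q / I = 11390 / 16.0 = 711.9 s = 0.198 h

0.198 h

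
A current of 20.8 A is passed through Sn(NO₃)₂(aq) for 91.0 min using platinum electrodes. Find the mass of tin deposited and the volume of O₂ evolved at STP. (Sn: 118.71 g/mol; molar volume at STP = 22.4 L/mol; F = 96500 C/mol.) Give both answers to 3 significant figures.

69.9 g Sn; 6.59 L O₂

Q = 20.8 × 5460 = 1.136×10^5 C; n(e⁻) = 1.136×10^5 / 96500 = 1.177 mol
Cathode: Sn²⁺ + 2e⁻ → Sn → n(Sn) = 1.177/2 = 0.5885 mol → 69.9 g
Anode: 2H₂O → O₂ + 4H⁺ + 4e⁻ → n(O₂) = 1.177/4 = 0.2943 mol → 6.59 L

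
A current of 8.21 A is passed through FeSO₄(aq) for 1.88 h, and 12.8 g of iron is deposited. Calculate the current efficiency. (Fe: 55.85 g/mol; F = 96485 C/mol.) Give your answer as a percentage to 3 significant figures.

79.6%

Q = 8.21 × 6768 = 55570 C
n(e⁻) = 55570 / 96485 = 0.5759 mol
Fe²⁺ + 2e⁻ → Fe, so theoretical n(Fe) = 0.2880 mol → 16.08 g
Efficiency = 12.8 / 16.08 = 0.7960 = 79.6%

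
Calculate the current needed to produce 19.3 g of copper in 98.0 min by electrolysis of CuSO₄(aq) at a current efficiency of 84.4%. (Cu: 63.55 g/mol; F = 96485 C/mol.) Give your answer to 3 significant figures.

n(Cu) = 19.3 / 63.55 = 0.3037 mol
Cu²⁺ + 2e⁻ → Cu, so n(e⁻) = 2 × 0.3037 = 0.6074 mol
Q = 0.6074 × 96485 / 0.844 = 69440 C
I = Q / t = 69440 / 5880 s = 11.8 A

11.8 A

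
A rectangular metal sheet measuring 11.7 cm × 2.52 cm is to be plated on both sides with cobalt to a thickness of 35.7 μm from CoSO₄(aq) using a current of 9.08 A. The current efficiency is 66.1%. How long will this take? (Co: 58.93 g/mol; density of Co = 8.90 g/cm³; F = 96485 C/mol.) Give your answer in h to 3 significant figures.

0.284 h

Plated area = 2 × 11.7 × 2.52 = 58.97 cm²
Volume = 58.97 × 35.7×10⁻⁴ cm = 0.2105 cm³
m(Co) = 0.2105 × 8.90 = 1.873 g
n(Co) = 1.873 / 58.93 = 0.03178 mol; n(e⁻) = 2 × 0.03178 = 0.06356 mol
Q = 0.06356 × 96485 / 0.661 = 9278 C
t = 9278 / 9.08 = 1022 s = 0.284 h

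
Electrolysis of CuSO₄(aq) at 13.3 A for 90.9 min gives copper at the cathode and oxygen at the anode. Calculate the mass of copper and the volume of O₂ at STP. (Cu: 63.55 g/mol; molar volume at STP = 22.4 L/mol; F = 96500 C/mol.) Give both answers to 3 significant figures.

23.9 g Cu; 4.21 L O₂

Q = 13.3 × 5454 = 72540 C; n(e⁻) = 72540 / 96500 = 0.7517 mol
Cathode: Cu²⁺ + 2e⁻ → Cu → n(Cu) = 0.7517/2 = 0.3759 mol → 23.9 g
Anode: 2H₂O → O₂ + 4H⁺ + 4e⁻ → n(O₂) = 0.7517/4 = 0.1879 mol → 4.21 L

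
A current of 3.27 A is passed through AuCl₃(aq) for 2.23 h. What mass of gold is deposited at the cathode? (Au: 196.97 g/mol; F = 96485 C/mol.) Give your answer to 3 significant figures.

17.9 g

Q = It = 3.27 × 8028 = 26250 C
Moles of electrons = 26250 / 96485 = 0.2721 mol
Au³⁺ + 3e⁻ → Au, so n(Au) = 0.2721 / 3 = 0.09070 mol
m = 0.09070 × 196.97 = 17.9 g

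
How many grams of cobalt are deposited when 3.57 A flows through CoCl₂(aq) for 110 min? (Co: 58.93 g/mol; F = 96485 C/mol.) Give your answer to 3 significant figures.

7.20 g

Charge passed = 3.57 × 6600 = 23560 C
n(e⁻) = Q/F = 23560/96485 = 0.2442 mol
Co²⁺ + 2e⁻ → Co, so n(Co) = 0.2442 / 2 = 0.1221 mol
m = 0.1221 × 58.93 = 7.20 g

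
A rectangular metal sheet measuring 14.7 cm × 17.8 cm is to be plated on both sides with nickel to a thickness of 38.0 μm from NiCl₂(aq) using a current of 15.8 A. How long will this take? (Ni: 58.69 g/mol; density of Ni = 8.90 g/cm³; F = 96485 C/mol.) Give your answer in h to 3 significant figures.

Plated area = 2 × 14.7 × 17.8 = 523.3 cm²
Volume = 523.3 × 38.0×10⁻⁴ cm = 1.989 cm³
m(Ni) = 1.989 × 8.90 = 17.70 g
n(Ni) = 17.70 / 58.69 = 0.3016 mol; n(e⁻) = 2 × 0.3016 = 0.6032 mol
Q = 0.6032 × 96485 = 58200 C
t = 58200 / 15.8 = 3684 s = 1.02 h

1.02 h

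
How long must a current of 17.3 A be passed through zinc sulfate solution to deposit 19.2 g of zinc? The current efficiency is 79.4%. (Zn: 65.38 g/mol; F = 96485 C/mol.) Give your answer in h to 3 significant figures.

n(Zn) = 19.2 / 65.38 = 0.2937 mol
Zn²⁺ + 2e⁻ → Zn, so n(e⁻) = 2 × 0.2937 = 0.5874 mol
Q = 0.5874 × 96485 / 0.794 = 71380 C
t = Q / I = 71380 / 17.3 = 4126 s = 1.15 h

1.15 h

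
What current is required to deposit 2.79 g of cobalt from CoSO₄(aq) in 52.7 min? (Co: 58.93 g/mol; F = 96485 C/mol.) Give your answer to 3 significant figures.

n(Co) = 2.79 / 58.93 = 0.04734 mol
Co²⁺ + 2e⁻ → Co, so n(e⁻) = 2 × 0.04734 = 0.09468 mol
Q = 0.09468 × 96485 = 9135 C
I = Q / t = 9135 / 3162 s = 2.89 A

2.89 A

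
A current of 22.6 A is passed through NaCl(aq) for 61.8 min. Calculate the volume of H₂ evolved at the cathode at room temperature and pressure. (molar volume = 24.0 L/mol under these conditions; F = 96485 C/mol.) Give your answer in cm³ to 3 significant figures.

Q = It = 22.6 × 3708 = 83800 C
n(e⁻) = 83800 / 96485 = 0.8685 mol
2H⁺ + 2e⁻ → H₂, so n(H₂) = 0.8685 / 2 = 0.4343 mol
V = 0.4343 × 24.0 = 10.42 L
= 10400 cm³

10400 cm³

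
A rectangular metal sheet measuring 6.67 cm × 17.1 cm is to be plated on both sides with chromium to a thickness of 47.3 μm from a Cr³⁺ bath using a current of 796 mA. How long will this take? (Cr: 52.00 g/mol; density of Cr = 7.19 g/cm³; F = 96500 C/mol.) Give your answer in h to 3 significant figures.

Plated area = 2 × 6.67 × 17.1 = 228.1 cm²
Volume = 228.1 × 47.3×10⁻⁴ cm = 1.079 cm³
m(Cr) = 1.079 × 7.19 = 7.758 g
n(Cr) = 7.758 / 52.00 = 0.1492 mol; n(e⁻) = 3 × 0.1492 = 0.4476 mol
Q = 0.4476 × 96500 = 43190 C
t = 43190 / 0.796 = 54260 s = 15.1 h

15.1 h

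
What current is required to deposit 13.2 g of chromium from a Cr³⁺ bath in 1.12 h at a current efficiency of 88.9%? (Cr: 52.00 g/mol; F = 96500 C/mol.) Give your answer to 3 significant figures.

n(Cr) = 13.2 / 52.00 = 0.2538 mol
Cr³⁺ + 3e⁻ → Cr, so n(e⁻) = 3 × 0.2538 = 0.7614 mol
Q = 0.7614 × 96500 / 0.889 = 82650 C
I = Q / t = 82650 / 4032 s = 20.5 A

20.5 A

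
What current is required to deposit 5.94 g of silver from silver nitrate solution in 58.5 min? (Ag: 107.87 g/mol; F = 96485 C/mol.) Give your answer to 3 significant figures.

n(Ag) = 5.94 / 107.87 = 0.05507 mol
Ag⁺ + e⁻ → Ag, so n(e⁻) = 0.05507 mol
Q = 0.05507 × 96485 = 5313 C
I = Q / t = 5313 / 3510 s = 1.51 A

1.51 A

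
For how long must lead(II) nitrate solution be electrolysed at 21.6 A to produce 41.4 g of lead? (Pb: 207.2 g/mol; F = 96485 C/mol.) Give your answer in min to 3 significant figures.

29.8 min

n(Pb) = 41.4 / 207.2 = 0.1998 mol
Pb²⁺ + 2e⁻ → Pb, so n(e⁻) = 2 × 0.1998 = 0.3996 mol
Q = 0.3996 × 96485 = 38560 C
t = Q / I = 38560 / 21.6 = 1785 s = 29.8 min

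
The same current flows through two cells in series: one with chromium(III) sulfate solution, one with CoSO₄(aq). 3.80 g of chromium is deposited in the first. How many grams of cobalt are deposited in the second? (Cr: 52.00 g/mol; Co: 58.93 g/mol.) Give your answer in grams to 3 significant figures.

6.46 g

n(Cr) = 3.80 / 52.00 = 0.07308 mol
Cr³⁺ + 3e⁻ → Cr, so n(e⁻) = 3 × 0.07308 = 0.2192 mol
Same current for the same time ⇒ same n(e⁻) = 0.2192 mol in both cells.
Co²⁺ + 2e⁻ → Co, so n(Co) = 0.2192 / 2 = 0.1096 mol
m(Co) = 0.1096 × 58.93 = 6.46 g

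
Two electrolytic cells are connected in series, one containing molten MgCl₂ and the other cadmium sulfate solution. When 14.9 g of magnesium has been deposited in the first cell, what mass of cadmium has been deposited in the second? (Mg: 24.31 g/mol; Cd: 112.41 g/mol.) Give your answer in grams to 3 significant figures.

68.9 g

n(Mg) = 14.9 / 24.31 = 0.6129 mol
Mg²⁺ + 2e⁻ → Mg, so n(e⁻) = 2 × 0.6129 = 1.226 mol
Same current for the same time ⇒ same n(e⁻) = 1.226 mol in both cells.
Cd²⁺ + 2e⁻ → Cd, so n(Cd) = 1.226 / 2 = 0.6130 mol
m(Cd) = 0.6130 × 112.41 = 68.9 g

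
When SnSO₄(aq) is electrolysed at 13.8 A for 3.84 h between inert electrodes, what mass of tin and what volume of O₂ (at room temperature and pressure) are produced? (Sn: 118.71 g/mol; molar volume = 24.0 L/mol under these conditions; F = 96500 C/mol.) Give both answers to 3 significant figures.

Q = 13.8 × 13824 = 1.908×10^5 C; n(e⁻) = 1.908×10^5 / 96500 = 1.977 mol
Cathode: Sn²⁺ + 2e⁻ → Sn → n(Sn) = 1.977/2 = 0.9885 mol → 117 g
Anode: 2H₂O → O₂ + 4H⁺ + 4e⁻ → n(O₂) = 1.977/4 = 0.4943 mol → 11.9 L

117 g Sn; 11.9 L O₂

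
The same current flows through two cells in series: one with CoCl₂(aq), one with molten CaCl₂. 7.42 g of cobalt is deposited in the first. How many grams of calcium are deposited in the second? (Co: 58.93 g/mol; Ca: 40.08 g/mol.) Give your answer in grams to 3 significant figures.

5.05 g

n(Co) = 7.42 / 58.93 = 0.1259 mol
Co²⁺ + 2e⁻ → Co, so n(e⁻) = 2 × 0.1259 = 0.2518 mol
Since the cells are in series, n(e⁻) in the Ca cell is also 0.2518 mol.
Ca²⁺ + 2e⁻ → Ca, so n(Ca) = 0.2518 / 2 = 0.1259 mol
m(Ca) = 0.1259 × 40.08 = 5.05 g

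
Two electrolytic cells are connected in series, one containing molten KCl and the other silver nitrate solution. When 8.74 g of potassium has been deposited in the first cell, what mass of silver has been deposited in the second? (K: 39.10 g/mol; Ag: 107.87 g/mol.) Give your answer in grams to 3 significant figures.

n(K) = 8.74 / 39.10 = 0.2235 mol
K⁺ + e⁻ → K, so n(e⁻) = 0.2235 mol
In series, the same 0.2235 mol of electrons flows through the second cell.
Ag⁺ + e⁻ → Ag, so n(Ag) = 0.2235 mol
m(Ag) = 0.2235 × 107.87 = 24.1 g

24.1 g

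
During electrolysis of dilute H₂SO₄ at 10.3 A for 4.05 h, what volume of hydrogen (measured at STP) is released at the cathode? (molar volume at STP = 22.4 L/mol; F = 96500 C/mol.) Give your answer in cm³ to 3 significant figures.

17400 cm³

Q = 10.3 A × 14580 s = 1.502×10^5 C
n(e⁻) = Q/F = 1.502×10^5/96500 = 1.556 mol
2H⁺ + 2e⁻ → H₂, so n(H₂) = 1.556 / 2 = 0.7780 mol
V = 0.7780 × 22.4 = 17.43 L
= 17400 cm³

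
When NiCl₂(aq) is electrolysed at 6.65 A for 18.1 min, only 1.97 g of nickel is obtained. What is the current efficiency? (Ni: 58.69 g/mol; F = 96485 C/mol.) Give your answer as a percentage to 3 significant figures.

89.7%

Q = 6.65 × 1086 = 7222 C
n(e⁻) = 7222 / 96485 = 0.07485 mol
Ni²⁺ + 2e⁻ → Ni, so theoretical n(Ni) = 0.03743 mol → 2.197 g
Efficiency = 1.97 / 2.197 = 0.8967 = 89.7%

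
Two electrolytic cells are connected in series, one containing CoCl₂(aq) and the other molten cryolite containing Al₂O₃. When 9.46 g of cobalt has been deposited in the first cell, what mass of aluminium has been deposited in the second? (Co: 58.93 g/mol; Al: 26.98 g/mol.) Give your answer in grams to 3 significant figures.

n(Co) = 9.46 / 58.93 = 0.1605 mol
Co²⁺ + 2e⁻ → Co, so n(e⁻) = 2 × 0.1605 = 0.3210 mol
In series, the same 0.3210 mol of electrons flows through the second cell.
Al³⁺ + 3e⁻ → Al, so n(Al) = 0.3210 / 3 = 0.1070 mol
m(Al) = 0.1070 × 26.98 = 2.89 g

2.89 g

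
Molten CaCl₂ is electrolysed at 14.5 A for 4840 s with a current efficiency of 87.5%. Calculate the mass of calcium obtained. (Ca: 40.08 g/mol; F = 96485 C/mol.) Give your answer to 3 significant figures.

12.8 g

Q = 14.5 × 4840 = 70180 C
n(e⁻) = 70180 / 96485 = 0.7274 mol
Ca²⁺ + 2e⁻ → Ca, so theoretical m(Ca) = 0.3637 × 40.08 = 14.58 g
Actual mass = 87.5% × 14.58 = 12.8 g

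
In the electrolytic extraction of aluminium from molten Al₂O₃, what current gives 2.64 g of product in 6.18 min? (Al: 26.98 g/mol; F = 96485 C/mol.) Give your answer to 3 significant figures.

n(Al) = 2.64 / 26.98 = 0.09785 mol
Al³⁺ + 3e⁻ → Al, so n(e⁻) = 3 × 0.09785 = 0.2936 mol
Q = 0.2936 × 96485 = 28330 C
I = Q / t = 28330 / 370.8 s = 76.4 A

76.4 A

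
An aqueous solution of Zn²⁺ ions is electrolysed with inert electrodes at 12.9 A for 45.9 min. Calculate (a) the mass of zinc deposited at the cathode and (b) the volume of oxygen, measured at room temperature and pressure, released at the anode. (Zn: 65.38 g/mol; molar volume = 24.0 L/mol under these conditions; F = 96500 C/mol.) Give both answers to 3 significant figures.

12.0 g Zn; 2.21 L O₂

Q = 12.9 × 2754 = 35530 C; n(e⁻) = 35530 / 96500 = 0.3682 mol
Cathode: Zn²⁺ + 2e⁻ → Zn → n(Zn) = 0.3682/2 = 0.1841 mol → 12.0 g
Anode: 2H₂O → O₂ + 4H⁺ + 4e⁻ → n(O₂) = 0.3682/4 = 0.09205 mol → 2.21 L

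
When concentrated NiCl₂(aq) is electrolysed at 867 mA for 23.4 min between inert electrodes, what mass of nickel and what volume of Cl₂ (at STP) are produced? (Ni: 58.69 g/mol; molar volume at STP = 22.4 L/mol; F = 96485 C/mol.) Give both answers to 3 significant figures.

Q = 0.867 × 1404 = 1217 C; n(e⁻) = 1217 / 96485 = 0.01261 mol
Cathode: Ni²⁺ + 2e⁻ → Ni → n(Ni) = 0.01261/2 = 0.006305 mol → 0.370 g
Anode: 2Cl⁻ → Cl₂ + 2e⁻ → n(Cl₂) = 0.01261/2 = 0.006305 mol → 0.141 L

0.370 g Ni; 0.141 L Cl₂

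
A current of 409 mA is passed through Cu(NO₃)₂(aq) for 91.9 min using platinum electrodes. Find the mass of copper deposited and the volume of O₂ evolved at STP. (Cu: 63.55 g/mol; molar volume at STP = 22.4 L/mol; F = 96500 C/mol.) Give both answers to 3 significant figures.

Q = 0.409 × 5514 = 2255 C; n(e⁻) = 2255 / 96500 = 0.02337 mol
Cathode: Cu²⁺ + 2e⁻ → Cu → n(Cu) = 0.02337/2 = 0.01169 mol → 0.743 g
Anode: 2H₂O → O₂ + 4H⁺ + 4e⁻ → n(O₂) = 0.02337/4 = 0.005843 mol → 0.131 L

0.743 g Cu; 0.131 L O₂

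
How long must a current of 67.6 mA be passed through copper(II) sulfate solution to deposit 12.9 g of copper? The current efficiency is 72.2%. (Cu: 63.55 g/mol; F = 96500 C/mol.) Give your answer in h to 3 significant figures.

223 h

n(Cu) = 12.9 / 63.55 = 0.2030 mol
Cu²⁺ + 2e⁻ → Cu, so n(e⁻) = 2 × 0.2030 = 0.4060 mol
Q = 0.4060 × 96500 / 0.722 = 54260 C
t = Q / I = 54260 / 0.0676 = 8.027×10^5 s = 223 h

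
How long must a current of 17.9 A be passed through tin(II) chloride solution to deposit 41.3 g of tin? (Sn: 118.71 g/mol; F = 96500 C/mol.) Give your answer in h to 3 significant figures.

1.04 h

n(Sn) = 41.3 / 118.71 = 0.3479 mol
Sn²⁺ + 2e⁻ → Sn, so n(e⁻) = 2 × 0.3479 = 0.6958 mol
Q = 0.6958 × 96500 = 67140 C
t = Q / I = 67140 / 17.9 = 3751 s = 1.04 h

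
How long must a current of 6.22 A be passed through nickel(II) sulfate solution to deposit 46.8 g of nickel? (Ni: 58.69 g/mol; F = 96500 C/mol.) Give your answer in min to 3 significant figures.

412 min

n(Ni) = 46.8 / 58.69 = 0.7974 mol
Ni²⁺ + 2e⁻ → Ni, so n(e⁻) = 2 × 0.7974 = 1.595 mol
Q = 1.595 × 96500 = 1.539×10^5 C
t = Q / I = 1.539×10^5 / 6.22 = 24740 s = 412 min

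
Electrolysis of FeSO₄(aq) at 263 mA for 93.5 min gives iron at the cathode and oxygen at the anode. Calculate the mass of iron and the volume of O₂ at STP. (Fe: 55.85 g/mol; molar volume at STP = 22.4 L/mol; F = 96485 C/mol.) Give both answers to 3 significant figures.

Q = 0.263 × 5610 = 1475 C; n(e⁻) = 1475 / 96485 = 0.01529 mol
Cathode: Fe²⁺ + 2e⁻ → Fe → n(Fe) = 0.01529/2 = 0.007645 mol → 0.427 g
Anode: 2H₂O → O₂ + 4H⁺ + 4e⁻ → n(O₂) = 0.01529/4 = 0.003823 mol → 0.0856 L

0.427 g Fe; 0.0856 L O₂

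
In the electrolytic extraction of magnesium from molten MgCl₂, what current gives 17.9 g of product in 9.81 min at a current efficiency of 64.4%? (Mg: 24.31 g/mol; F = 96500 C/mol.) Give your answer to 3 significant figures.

n(Mg) = 17.9 / 24.31 = 0.7363 mol
Mg²⁺ + 2e⁻ → Mg, so n(e⁻) = 2 × 0.7363 = 1.473 mol
Q = 1.473 × 96500 / 0.644 = 2.207×10^5 C
I = Q / t = 2.207×10^5 / 588.6 s = 375 A

375 A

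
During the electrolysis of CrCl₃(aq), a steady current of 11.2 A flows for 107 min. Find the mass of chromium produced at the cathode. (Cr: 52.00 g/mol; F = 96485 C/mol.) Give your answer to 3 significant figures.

Q = It = 11.2 × 6420 = 71900 C
n(e⁻) = 71900 / 96485 = 0.7452 mol
Cr³⁺ + 3e⁻ → Cr, so n(Cr) = 0.7452 / 3 = 0.2484 mol
m = 0.2484 × 52.00 = 12.9 g

12.9 g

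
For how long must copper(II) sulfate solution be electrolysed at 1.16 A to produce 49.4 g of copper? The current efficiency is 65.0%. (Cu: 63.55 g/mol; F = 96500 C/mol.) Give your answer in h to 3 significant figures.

n(Cu) = 49.4 / 63.55 = 0.7773 mol
Cu²⁺ + 2e⁻ → Cu, so n(e⁻) = 2 × 0.7773 = 1.555 mol
Q = 1.555 × 96500 / 0.650 = 2.309×10^5 C
t = Q / I = 2.309×10^5 / 1.16 = 1.991×10^5 s = 55.3 h

55.3 h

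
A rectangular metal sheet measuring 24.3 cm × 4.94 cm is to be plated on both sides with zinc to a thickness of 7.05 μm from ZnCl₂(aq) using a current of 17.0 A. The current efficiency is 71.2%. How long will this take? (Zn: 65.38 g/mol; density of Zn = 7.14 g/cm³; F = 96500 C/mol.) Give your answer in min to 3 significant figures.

Plated area = 2 × 24.3 × 4.94 = 240.1 cm²
Volume = 240.1 × 7.05×10⁻⁴ cm = 0.1693 cm³
m(Zn) = 0.1693 × 7.14 = 1.209 g
n(Zn) = 1.209 / 65.38 = 0.01849 mol; n(e⁻) = 2 × 0.01849 = 0.03698 mol
Q = 0.03698 × 96500 / 0.712 = 5012 C
t = 5012 / 17.0 = 294.8 s = 4.91 min

4.91 min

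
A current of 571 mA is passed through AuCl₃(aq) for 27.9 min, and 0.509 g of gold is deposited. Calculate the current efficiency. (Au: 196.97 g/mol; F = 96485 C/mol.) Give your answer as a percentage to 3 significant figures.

78.3%

Q = 0.571 × 1674 = 955.9 C
n(e⁻) = 955.9 / 96485 = 0.009907 mol
Au³⁺ + 3e⁻ → Au, so theoretical n(Au) = 0.003302 mol → 0.6504 g
Efficiency = 0.509 / 0.6504 = 0.7826 = 78.3%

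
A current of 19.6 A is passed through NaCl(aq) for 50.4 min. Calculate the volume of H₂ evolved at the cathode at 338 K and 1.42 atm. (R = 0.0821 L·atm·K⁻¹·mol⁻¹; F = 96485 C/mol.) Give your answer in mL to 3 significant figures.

6000 mL

Charge passed = 19.6 × 3024 = 59270 C
n(e⁻) = 59270 / 96485 = 0.6143 mol
2H⁺ + 2e⁻ → H₂, so n(H₂) = 0.6143 / 2 = 0.3072 mol
V = nRT/P = 0.3072 × 0.0821 × 338 / 1.42 = 6.003 L
= 6000 mL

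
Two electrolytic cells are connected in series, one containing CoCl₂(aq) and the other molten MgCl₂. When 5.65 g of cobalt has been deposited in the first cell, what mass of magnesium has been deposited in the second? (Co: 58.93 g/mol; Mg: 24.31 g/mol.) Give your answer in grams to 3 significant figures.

2.33 g

n(Co) = 5.65 / 58.93 = 0.09588 mol
Co²⁺ + 2e⁻ → Co, so n(e⁻) = 2 × 0.09588 = 0.1918 mol
The cells are in series, so the same charge (and hence the same n(e⁻) = 0.1918 mol) passes through both.
Mg²⁺ + 2e⁻ → Mg, so n(Mg) = 0.1918 / 2 = 0.09590 mol
m(Mg) = 0.09590 × 24.31 = 2.33 g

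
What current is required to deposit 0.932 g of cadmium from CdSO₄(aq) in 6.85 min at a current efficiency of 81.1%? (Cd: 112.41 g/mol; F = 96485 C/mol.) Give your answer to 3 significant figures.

n(Cd) = 0.932 / 112.41 = 0.008291 mol
Cd²⁺ + 2e⁻ → Cd, so n(e⁻) = 2 × 0.008291 = 0.01658 mol
Q = 0.01658 × 96485 / 0.811 = 1973 C
I = Q / t = 1973 / 411 s = 4.80 A

4.80 A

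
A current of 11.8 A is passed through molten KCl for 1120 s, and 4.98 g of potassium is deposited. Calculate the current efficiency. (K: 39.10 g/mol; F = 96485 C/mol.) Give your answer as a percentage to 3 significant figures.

Q = 11.8 × 1120 = 13220 C
n(e⁻) = 13220 / 96485 = 0.1370 mol
K⁺ + e⁻ → K, so theoretical n(K) = 0.1370 mol → 5.357 g
Efficiency = 4.98 / 5.357 = 0.9296 = 93.0%

93.0%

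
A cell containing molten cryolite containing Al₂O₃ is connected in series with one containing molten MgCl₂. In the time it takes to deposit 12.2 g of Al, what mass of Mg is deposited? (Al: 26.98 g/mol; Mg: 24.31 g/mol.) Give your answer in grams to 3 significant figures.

16.5 g

n(Al) = 12.2 / 26.98 = 0.4522 mol
Al³⁺ + 3e⁻ → Al, so n(e⁻) = 3 × 0.4522 = 1.357 mol
In series, the same 1.357 mol of electrons flows through the second cell.
Mg²⁺ + 2e⁻ → Mg, so n(Mg) = 1.357 / 2 = 0.6785 mol
m(Mg) = 0.6785 × 24.31 = 16.5 g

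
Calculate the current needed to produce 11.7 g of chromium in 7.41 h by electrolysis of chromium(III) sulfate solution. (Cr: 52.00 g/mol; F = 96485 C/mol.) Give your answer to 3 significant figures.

n(Cr) = 11.7 / 52.00 = 0.2250 mol
Cr³⁺ + 3e⁻ → Cr, so n(e⁻) = 3 × 0.2250 = 0.6750 mol
Q = 0.6750 × 96485 = 65130 C
I = Q / t = 65130 / 26676 s = 2.44 A

2.44 A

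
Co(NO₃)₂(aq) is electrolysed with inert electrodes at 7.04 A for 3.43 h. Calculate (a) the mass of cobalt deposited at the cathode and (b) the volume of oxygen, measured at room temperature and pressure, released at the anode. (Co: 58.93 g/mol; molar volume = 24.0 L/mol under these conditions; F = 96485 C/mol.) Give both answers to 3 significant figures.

Q = 7.04 × 12348 = 86930 C; n(e⁻) = 86930 / 96485 = 0.9010 mol
Cathode: Co²⁺ + 2e⁻ → Co → n(Co) = 0.9010/2 = 0.4505 mol → 26.5 g
Anode: 2H₂O → O₂ + 4H⁺ + 4e⁻ → n(O₂) = 0.9010/4 = 0.2253 mol → 5.41 L

26.5 g Co; 5.41 L O₂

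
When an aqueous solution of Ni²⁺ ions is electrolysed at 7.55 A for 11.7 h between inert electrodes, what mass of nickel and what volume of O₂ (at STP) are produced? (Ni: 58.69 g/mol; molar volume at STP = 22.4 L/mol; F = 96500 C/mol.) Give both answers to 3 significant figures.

96.7 g Ni; 18.5 L O₂

Q = 7.55 × 42120 = 3.180×10^5 C; n(e⁻) = 3.180×10^5 / 96500 = 3.295 mol
Cathode: Ni²⁺ + 2e⁻ → Ni → n(Ni) = 3.295/2 = 1.648 mol → 96.7 g
Anode: 2H₂O → O₂ + 4H⁺ + 4e⁻ → n(O₂) = 3.295/4 = 0.8238 mol → 18.5 L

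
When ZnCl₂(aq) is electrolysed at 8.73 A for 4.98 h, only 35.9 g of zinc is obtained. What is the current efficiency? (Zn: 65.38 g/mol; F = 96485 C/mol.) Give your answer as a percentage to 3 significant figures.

Q = 8.73 × 17928 = 1.565×10^5 C
n(e⁻) = 1.565×10^5 / 96485 = 1.622 mol
Zn²⁺ + 2e⁻ → Zn, so theoretical n(Zn) = 0.8110 mol → 53.02 g
Efficiency = 35.9 / 53.02 = 0.6771 = 67.7%

67.7%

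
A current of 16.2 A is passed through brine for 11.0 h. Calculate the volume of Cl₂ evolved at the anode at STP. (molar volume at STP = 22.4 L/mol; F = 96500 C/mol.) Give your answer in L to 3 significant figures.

Q = 16.2 A × 39600 s = 6.415×10^5 C
Moles of electrons = 6.415×10^5 / 96500 = 6.648 mol
2Cl⁻ → Cl₂ + 2e⁻, so n(Cl₂) = 6.648 / 2 = 3.324 mol
V = 3.324 × 22.4 = 74.46 L

74.5 L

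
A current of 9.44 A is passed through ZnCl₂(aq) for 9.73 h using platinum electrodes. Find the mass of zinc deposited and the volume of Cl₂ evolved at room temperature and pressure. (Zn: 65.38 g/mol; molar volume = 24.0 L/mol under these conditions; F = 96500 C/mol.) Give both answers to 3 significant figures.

112 g Zn; 41.1 L Cl₂

Q = 9.44 × 35028 = 3.307×10^5 C; n(e⁻) = 3.307×10^5 / 96500 = 3.427 mol
Cathode: Zn²⁺ + 2e⁻ → Zn → n(Zn) = 3.427/2 = 1.714 mol → 112 g
Anode: 2Cl⁻ → Cl₂ + 2e⁻ → n(Cl₂) = 3.427/2 = 1.714 mol → 41.1 L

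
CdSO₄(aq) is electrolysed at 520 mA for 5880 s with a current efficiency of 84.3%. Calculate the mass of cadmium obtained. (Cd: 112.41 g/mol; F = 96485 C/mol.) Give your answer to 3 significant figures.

Q = 0.520 × 5880 = 3058 C
n(e⁻) = 3058 / 96485 = 0.03169 mol
Cd²⁺ + 2e⁻ → Cd, so theoretical m(Cd) = 0.01585 × 112.41 = 1.782 g
Actual mass = 84.3% × 1.782 = 1.50 g

1.50 g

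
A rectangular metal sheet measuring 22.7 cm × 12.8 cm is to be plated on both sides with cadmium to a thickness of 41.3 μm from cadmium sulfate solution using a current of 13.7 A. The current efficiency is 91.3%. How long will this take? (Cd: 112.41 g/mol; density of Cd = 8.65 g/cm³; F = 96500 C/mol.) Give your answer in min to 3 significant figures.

47.5 min

Plated area = 2 × 22.7 × 12.8 = 581.1 cm²
Volume = 581.1 × 41.3×10⁻⁴ cm = 2.400 cm³
m(Cd) = 2.400 × 8.65 = 20.76 g
n(Cd) = 20.76 / 112.41 = 0.1847 mol; n(e⁻) = 2 × 0.1847 = 0.3694 mol
Q = 0.3694 × 96500 / 0.913 = 39040 C
t = 39040 / 13.7 = 2850 s = 47.5 min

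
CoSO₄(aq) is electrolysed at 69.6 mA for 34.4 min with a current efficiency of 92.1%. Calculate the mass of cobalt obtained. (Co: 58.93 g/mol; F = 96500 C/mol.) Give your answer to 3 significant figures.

Q = 0.0696 × 2064 = 143.7 C
n(e⁻) = 143.7 / 96500 = 0.001489 mol
Co²⁺ + 2e⁻ → Co, so theoretical m(Co) = 7.445×10^-4 × 58.93 = 0.04387 g
Actual mass = 92.1% × 0.04387 = 0.0404 g

0.0404 g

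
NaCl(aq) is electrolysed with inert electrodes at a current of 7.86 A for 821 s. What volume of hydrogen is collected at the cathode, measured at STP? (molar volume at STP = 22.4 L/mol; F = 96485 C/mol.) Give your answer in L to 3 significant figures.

0.749 L

Q = 7.86 A × 821 s = 6453 C
n(e⁻) = 6453 / 96485 = 0.06688 mol
2H⁺ + 2e⁻ → H₂, so n(H₂) = 0.06688 / 2 = 0.03344 mol
V = 0.03344 × 22.4 = 0.7491 L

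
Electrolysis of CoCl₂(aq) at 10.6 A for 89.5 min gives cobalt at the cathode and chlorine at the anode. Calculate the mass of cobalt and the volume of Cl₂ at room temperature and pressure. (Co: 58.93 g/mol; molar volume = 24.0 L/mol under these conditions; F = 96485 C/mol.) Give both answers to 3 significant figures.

17.4 g Co; 7.08 L Cl₂

Q = 10.6 × 5370 = 56920 C; n(e⁻) = 56920 / 96485 = 0.5899 mol
Cathode: Co²⁺ + 2e⁻ → Co → n(Co) = 0.5899/2 = 0.2950 mol → 17.4 g
Anode: 2Cl⁻ → Cl₂ + 2e⁻ → n(Cl₂) = 0.5899/2 = 0.2950 mol → 7.08 L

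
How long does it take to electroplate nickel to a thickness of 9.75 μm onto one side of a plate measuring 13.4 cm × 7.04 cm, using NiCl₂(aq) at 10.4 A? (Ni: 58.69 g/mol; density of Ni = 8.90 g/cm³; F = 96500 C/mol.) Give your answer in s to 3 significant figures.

259 s

Plated area = 13.4 × 7.04 = 94.34 cm²
Volume = 94.34 × 9.75×10⁻⁴ cm = 0.09198 cm³
m(Ni) = 0.09198 × 8.90 = 0.8186 g
n(Ni) = 0.8186 / 58.69 = 0.01395 mol; n(e⁻) = 2 × 0.01395 = 0.02790 mol
Q = 0.02790 × 96500 = 2692 C
t = 2692 / 10.4 = 258.8 s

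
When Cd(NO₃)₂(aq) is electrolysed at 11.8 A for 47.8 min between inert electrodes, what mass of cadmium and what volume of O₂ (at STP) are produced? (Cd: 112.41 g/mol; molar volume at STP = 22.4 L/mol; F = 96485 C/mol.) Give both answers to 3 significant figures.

Q = 11.8 × 2868 = 33840 C; n(e⁻) = 33840 / 96485 = 0.3507 mol
Cathode: Cd²⁺ + 2e⁻ → Cd → n(Cd) = 0.3507/2 = 0.1754 mol → 19.7 g
Anode: 2H₂O → O₂ + 4H⁺ + 4e⁻ → n(O₂) = 0.3507/4 = 0.08768 mol → 1.96 L

19.7 g Cd; 1.96 L O₂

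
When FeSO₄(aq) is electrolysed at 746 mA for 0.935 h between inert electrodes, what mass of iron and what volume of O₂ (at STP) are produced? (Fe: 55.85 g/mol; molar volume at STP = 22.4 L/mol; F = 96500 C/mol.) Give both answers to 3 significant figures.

Q = 0.746 × 3366 = 2511 C; n(e⁻) = 2511 / 96500 = 0.02602 mol
Cathode: Fe²⁺ + 2e⁻ → Fe → n(Fe) = 0.02602/2 = 0.01301 mol → 0.727 g
Anode: 2H₂O → O₂ + 4H⁺ + 4e⁻ → n(O₂) = 0.02602/4 = 0.006505 mol → 0.146 L

0.727 g Fe; 0.146 L O₂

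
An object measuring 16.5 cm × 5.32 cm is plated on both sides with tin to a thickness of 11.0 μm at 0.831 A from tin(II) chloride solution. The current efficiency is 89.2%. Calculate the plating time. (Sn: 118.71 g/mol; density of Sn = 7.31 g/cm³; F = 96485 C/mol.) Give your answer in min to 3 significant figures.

Plated area = 2 × 16.5 × 5.32 = 175.6 cm²
Volume = 175.6 × 11.0×10⁻⁴ cm = 0.1932 cm³
m(Sn) = 0.1932 × 7.31 = 1.412 g
n(Sn) = 1.412 / 118.71 = 0.01189 mol; n(e⁻) = 2 × 0.01189 = 0.02378 mol
Q = 0.02378 × 96485 / 0.892 = 2572 C
t = 2572 / 0.831 = 3095 s = 51.6 min

51.6 min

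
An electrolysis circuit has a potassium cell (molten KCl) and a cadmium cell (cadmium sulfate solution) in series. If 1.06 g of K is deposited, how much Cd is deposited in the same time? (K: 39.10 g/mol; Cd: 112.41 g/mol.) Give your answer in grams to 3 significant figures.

n(K) = 1.06 / 39.10 = 0.02711 mol
K⁺ + e⁻ → K, so n(e⁻) = 0.02711 mol
Same current for the same time ⇒ same n(e⁻) = 0.02711 mol in both cells.
Cd²⁺ + 2e⁻ → Cd, so n(Cd) = 0.02711 / 2 = 0.01356 mol
m(Cd) = 0.01356 × 112.41 = 1.52 g

1.52 g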